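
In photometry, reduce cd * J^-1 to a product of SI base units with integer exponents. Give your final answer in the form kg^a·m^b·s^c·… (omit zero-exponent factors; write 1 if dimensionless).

kg⁻¹·m⁻²·s²·cd

J = N·m (work = force × distance),
    = kg·m²·s⁻².
So J⁻¹ = kg⁻¹·m⁻²·s².
Combining: cd·J⁻¹ = cd · (kg⁻¹·m⁻²·s²) = kg⁻¹·m⁻²·s²·cd.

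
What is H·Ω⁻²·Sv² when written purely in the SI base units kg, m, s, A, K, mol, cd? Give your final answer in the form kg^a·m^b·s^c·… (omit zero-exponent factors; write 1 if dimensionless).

H = kg·m²·s⁻²·A⁻².
Ω = kg·m²·s⁻³·A⁻².
So Ω⁻² = kg⁻²·m⁻⁴·s⁶·A⁴.
Sv = m²·s⁻².
So Sv² = m⁴·s⁻⁴.
Combining: H·Ω⁻²·Sv² = (kg·m²·s⁻²·A⁻²) · (kg⁻²·m⁻⁴·s⁶·A⁴) · (m⁴·s⁻⁴) = kg⁻¹·m²·A².

kg⁻¹·m²·A²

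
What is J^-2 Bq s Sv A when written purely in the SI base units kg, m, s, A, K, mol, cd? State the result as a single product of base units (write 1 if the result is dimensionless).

J = kg·m²·s⁻².
So J⁻² = kg⁻²·m⁻⁴·s⁴.
Bq = s⁻¹.
Sv = m²·s⁻².
Combining: J⁻²·Bq·s·Sv·A = (kg⁻²·m⁻⁴·s⁴) · s⁻¹ · s · (m²·s⁻²) · A = kg⁻²·m⁻²·s²·A.

kg⁻²·m⁻²·s²·A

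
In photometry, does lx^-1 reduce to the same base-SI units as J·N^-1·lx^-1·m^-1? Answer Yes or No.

Left side:
  lx = lm/m² (illuminance = luminous flux per area),
      = m⁻²·cd.
  So lx⁻¹ = m²·cd⁻¹.
Right side:
  J = N·m (work = force × distance),
      = kg·m²·s⁻².
  N = kg·m/s² = kg·m·s⁻² (force = mass × acceleration).
  So N⁻¹ = kg⁻¹·m⁻¹·s².
  lx = lm/m² (illuminance = luminous flux per area),
      = m⁻²·cd.
  So lx⁻¹ = m²·cd⁻¹.
  Combining: J·N⁻¹·lx⁻¹·m⁻¹ = (kg·m²·s⁻²) · (kg⁻¹·m⁻¹·s²) · (m²·cd⁻¹) · m⁻¹ = m²·cd⁻¹.
Both reduce to m²·cd⁻¹.

Yes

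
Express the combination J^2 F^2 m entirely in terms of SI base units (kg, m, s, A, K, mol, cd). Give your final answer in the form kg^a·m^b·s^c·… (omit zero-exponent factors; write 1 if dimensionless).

m·s⁴·A⁴

J = N·m (work = force × distance),
    = kg·m²·s⁻².
So J² = kg²·m⁴·s⁻⁴.
F = C/V (capacitance = charge per voltage),
    = A·s/(kg·m²·s⁻³·A⁻¹) (substituting C and V),
    = kg⁻¹·m⁻²·s⁴·A².
So F² = kg⁻²·m⁻⁴·s⁸·A⁴.
Combining: J²·F²·m = (kg²·m⁴·s⁻⁴) · (kg⁻²·m⁻⁴·s⁸·A⁴) · m = m·s⁴·A⁴.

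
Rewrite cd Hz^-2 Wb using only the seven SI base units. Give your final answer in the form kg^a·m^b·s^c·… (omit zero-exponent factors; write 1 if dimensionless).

kg·m²·A⁻¹·cd

Hz = 1/s = s⁻¹ (frequency is cycles per second).
So Hz⁻² = s².
Wb = V·s (flux: a volt is a weber per second),
    = kg·m²·s⁻²·A⁻¹.
Combining: cd·Hz⁻²·Wb = cd · s² · (kg·m²·s⁻²·A⁻¹) = kg·m²·A⁻¹·cd.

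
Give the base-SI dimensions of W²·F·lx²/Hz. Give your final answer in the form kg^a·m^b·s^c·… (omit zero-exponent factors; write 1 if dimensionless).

W = J/s (power = energy per time),
    = kg·m²·s⁻³.
So W² = kg²·m⁴·s⁻⁶.
F = C/V (capacitance = charge per voltage),
    = A·s/(kg·m²·s⁻³·A⁻¹) (substituting C and V),
    = kg⁻¹·m⁻²·s⁴·A².
Hz = 1/s = s⁻¹ (frequency is cycles per second).
So Hz⁻¹ = s.
lx = lm/m² (illuminance = luminous flux per area),
    = m⁻²·cd.
So lx² = m⁻⁴·cd².
Combining: W²·F·Hz⁻¹·lx² = (kg²·m⁴·s⁻⁶) · (kg⁻¹·m⁻²·s⁴·A²) · s · (m⁻⁴·cd²) = kg·m⁻²·s⁻¹·A²·cd².

kg·m⁻²·s⁻¹·A²·cd²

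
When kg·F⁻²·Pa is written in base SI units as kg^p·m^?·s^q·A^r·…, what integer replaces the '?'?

3

F = C/V (capacitance = charge per voltage),
    = A·s/(kg·m²·s⁻³·A⁻¹) (substituting C and V),
    = kg⁻¹·m⁻²·s⁴·A².
So F⁻² = kg²·m⁴·s⁻⁸·A⁻⁴.
Pa = N/m² (pressure = force per area),
    = kg·m⁻¹·s⁻².
Combining: kg·F⁻²·Pa = kg · (kg²·m⁴·s⁻⁸·A⁻⁴) · (kg·m⁻¹·s⁻²) = kg⁴·m³·s⁻¹⁰·A⁻⁴.
The exponent of m is 3.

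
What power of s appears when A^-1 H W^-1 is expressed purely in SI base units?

1

H = kg·m²·s⁻²·A⁻².
W = kg·m²·s⁻³.
So W⁻¹ = kg⁻¹·m⁻²·s³.
Combining: A⁻¹·H·W⁻¹ = A⁻¹ · (kg·m²·s⁻²·A⁻²) · (kg⁻¹·m⁻²·s³) = s·A⁻³.
The exponent of s is 1.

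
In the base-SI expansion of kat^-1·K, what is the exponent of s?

kat = mol/s = s⁻¹·mol (catalytic activity).
So kat⁻¹ = s·mol⁻¹.
Combining: kat⁻¹·K = (s·mol⁻¹) · K = s·K·mol⁻¹.
The exponent of s is 1.

1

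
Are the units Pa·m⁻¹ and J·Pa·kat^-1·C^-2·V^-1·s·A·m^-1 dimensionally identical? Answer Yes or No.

Left side:
  Pa = N/m² (pressure = force per area),
      = kg·m⁻¹·s⁻².
  Combining: Pa·m⁻¹ = (kg·m⁻¹·s⁻²) · m⁻¹ = kg·m⁻²·s⁻².
Right side:
  J = kg·m²·s⁻².
  Pa = kg·m⁻¹·s⁻².
  kat = s⁻¹·mol.
  So kat⁻¹ = s·mol⁻¹.
  C = s·A.
  So C⁻² = s⁻²·A⁻².
  V = kg·m²·s⁻³·A⁻¹.
  So V⁻¹ = kg⁻¹·m⁻²·s³·A.
  Combining: J·Pa·kat⁻¹·C⁻²·V⁻¹·s·A·m⁻¹ = (kg·m²·s⁻²) · (kg·m⁻¹·s⁻²) · (s·mol⁻¹) · (s⁻²·A⁻²) · (kg⁻¹·m⁻²·s³·A) · s · A · m⁻¹ = kg·m⁻²·s⁻¹·mol⁻¹.
Left is kg·m⁻²·s⁻²; right is kg·m⁻²·s⁻¹·mol⁻¹ — different.

No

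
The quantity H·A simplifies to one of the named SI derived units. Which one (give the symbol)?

Wb

H = Wb/A (inductance = flux per current),
    = kg·m²·s⁻²·A⁻².
Combining: H·A = (kg·m²·s⁻²·A⁻²) · A = kg·m²·s⁻²·A⁻¹.
kg·m²·s⁻²·A⁻¹ is the base-SI form of the weber.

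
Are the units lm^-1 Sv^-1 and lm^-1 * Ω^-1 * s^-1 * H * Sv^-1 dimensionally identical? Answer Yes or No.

Left side:
  lm = cd·sr = cd (luminous flux; sr is dimensionless).
  So lm⁻¹ = cd⁻¹.
  Sv = J/kg (equivalent dose = energy per mass),
      = m²·s⁻².
  So Sv⁻¹ = m⁻²·s².
  Combining: lm⁻¹·Sv⁻¹ = cd⁻¹ · (m⁻²·s²) = m⁻²·s²·cd⁻¹.
Right side:
  lm = cd·sr = cd (luminous flux; sr is dimensionless).
  So lm⁻¹ = cd⁻¹.
  Ω = V/A (resistance = voltage per current),
      = kg·m²·s⁻³·A⁻².
  So Ω⁻¹ = kg⁻¹·m⁻²·s³·A².
  H = Wb/A (inductance = flux per current),
      = kg·m²·s⁻²·A⁻².
  Sv = J/kg (equivalent dose = energy per mass),
      = m²·s⁻².
  So Sv⁻¹ = m⁻²·s².
  Combining: lm⁻¹·Ω⁻¹·s⁻¹·H·Sv⁻¹ = cd⁻¹ · (kg⁻¹·m⁻²·s³·A²) · s⁻¹ · (kg·m²·s⁻²·A⁻²) · (m⁻²·s²) = m⁻²·s²·cd⁻¹.
Both reduce to m⁻²·s²·cd⁻¹.

Yes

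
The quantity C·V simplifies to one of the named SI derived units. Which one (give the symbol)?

C = A·s = s·A (charge = current × time).
V = W/A (potential = power per current),
    = kg·m²·s⁻³·A⁻¹.
Combining: C·V = (s·A) · (kg·m²·s⁻³·A⁻¹) = kg·m²·s⁻².
kg·m²·s⁻² is the base-SI form of the joule.

J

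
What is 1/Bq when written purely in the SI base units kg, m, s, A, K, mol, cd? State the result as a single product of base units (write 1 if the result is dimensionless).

Bq = 1/s = s⁻¹ (activity is decays per second).
So Bq⁻¹ = s.

s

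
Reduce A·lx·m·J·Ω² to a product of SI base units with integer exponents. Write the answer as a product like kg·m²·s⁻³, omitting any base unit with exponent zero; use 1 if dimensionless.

lx = lm/m² (illuminance = luminous flux per area),
    = m⁻²·cd.
J = N·m (work = force × distance),
    = kg·m²·s⁻².
Ω = V/A (resistance = voltage per current),
    = kg·m²·s⁻³·A⁻².
So Ω² = kg²·m⁴·s⁻⁶·A⁻⁴.
Combining: A·lx·m·J·Ω² = A · (m⁻²·cd) · m · (kg·m²·s⁻²) · (kg²·m⁴·s⁻⁶·A⁻⁴) = kg³·m⁵·s⁻⁸·A⁻³·cd.

kg³·m⁵·s⁻⁸·A⁻³·cd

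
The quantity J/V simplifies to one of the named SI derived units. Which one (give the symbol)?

C

J = kg·m²·s⁻².
V = kg·m²·s⁻³·A⁻¹.
So V⁻¹ = kg⁻¹·m⁻²·s³·A.
Combining: J·V⁻¹ = (kg·m²·s⁻²) · (kg⁻¹·m⁻²·s³·A) = s·A.
s·A is the base-SI form of the coulomb.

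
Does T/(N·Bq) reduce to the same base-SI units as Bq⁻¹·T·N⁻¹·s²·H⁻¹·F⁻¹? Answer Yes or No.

Left side:
  N = kg·m·s⁻².
  So N⁻¹ = kg⁻¹·m⁻¹·s².
  T = kg·s⁻²·A⁻¹.
  Bq = s⁻¹.
  So Bq⁻¹ = s.
  Combining: N⁻¹·T·Bq⁻¹ = (kg⁻¹·m⁻¹·s²) · (kg·s⁻²·A⁻¹) · s = m⁻¹·s·A⁻¹.
Right side:
  Bq = 1/s = s⁻¹ (activity is decays per second).
  So Bq⁻¹ = s.
  T = Wb/m² (flux density = flux per area),
      = kg·s⁻²·A⁻¹.
  N = kg·m/s² = kg·m·s⁻² (force = mass × acceleration).
  So N⁻¹ = kg⁻¹·m⁻¹·s².
  H = Wb/A (inductance = flux per current),
      = kg·m²·s⁻²·A⁻².
  So H⁻¹ = kg⁻¹·m⁻²·s²·A².
  F = C/V (capacitance = charge per voltage),
      = A·s/(kg·m²·s⁻³·A⁻¹) (substituting C and V),
      = kg⁻¹·m⁻²·s⁴·A².
  So F⁻¹ = kg·m²·s⁻⁴·A⁻².
  Combining: Bq⁻¹·T·N⁻¹·s²·H⁻¹·F⁻¹ = s · (kg·s⁻²·A⁻¹) · (kg⁻¹·m⁻¹·s²) · s² · (kg⁻¹·m⁻²·s²·A²) · (kg·m²·s⁻⁴·A⁻²) = m⁻¹·s·A⁻¹.
Both reduce to m⁻¹·s·A⁻¹.

Yes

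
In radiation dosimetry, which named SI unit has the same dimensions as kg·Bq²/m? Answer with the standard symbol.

Bq = 1/s = s⁻¹ (activity is decays per second).
So Bq² = s⁻².
Combining: kg·m⁻¹·Bq² = kg · m⁻¹ · s⁻² = kg·m⁻¹·s⁻².
kg·m⁻¹·s⁻² is the base-SI form of the pascal.

Pa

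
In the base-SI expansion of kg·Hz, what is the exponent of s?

Hz = s⁻¹.
Combining: kg·Hz = kg · s⁻¹ = kg·s⁻¹.
The exponent of s is -1.

-1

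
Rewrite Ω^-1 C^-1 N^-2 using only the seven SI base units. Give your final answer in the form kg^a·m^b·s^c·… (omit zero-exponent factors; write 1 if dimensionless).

kg⁻³·m⁻⁴·s⁶·A

Ω = kg·m²·s⁻³·A⁻².
So Ω⁻¹ = kg⁻¹·m⁻²·s³·A².
C = s·A.
So C⁻¹ = s⁻¹·A⁻¹.
N = kg·m·s⁻².
So N⁻² = kg⁻²·m⁻²·s⁴.
Combining: Ω⁻¹·C⁻¹·N⁻² = (kg⁻¹·m⁻²·s³·A²) · (s⁻¹·A⁻¹) · (kg⁻²·m⁻²·s⁴) = kg⁻³·m⁻⁴·s⁶·A.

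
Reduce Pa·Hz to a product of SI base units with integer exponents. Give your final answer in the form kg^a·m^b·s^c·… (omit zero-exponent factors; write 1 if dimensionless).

kg·m⁻¹·s⁻³

Pa = N/m² (pressure = force per area),
    = kg·m⁻¹·s⁻².
Hz = 1/s = s⁻¹ (frequency is cycles per second).
Combining: Pa·Hz = (kg·m⁻¹·s⁻²) · s⁻¹ = kg·m⁻¹·s⁻³.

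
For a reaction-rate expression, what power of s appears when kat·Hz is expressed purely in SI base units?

kat = mol/s = s⁻¹·mol (catalytic activity).
Hz = 1/s = s⁻¹ (frequency is cycles per second).
Combining: kat·Hz = (s⁻¹·mol) · s⁻¹ = s⁻²·mol.
The exponent of s is -2.

-2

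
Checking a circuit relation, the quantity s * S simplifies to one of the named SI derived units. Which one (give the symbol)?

S = 1/Ω (conductance is reciprocal resistance),
    = kg⁻¹·m⁻²·s³·A².
Combining: s·S = s · (kg⁻¹·m⁻²·s³·A²) = kg⁻¹·m⁻²·s⁴·A².
kg⁻¹·m⁻²·s⁴·A² is the base-SI form of the farad.

F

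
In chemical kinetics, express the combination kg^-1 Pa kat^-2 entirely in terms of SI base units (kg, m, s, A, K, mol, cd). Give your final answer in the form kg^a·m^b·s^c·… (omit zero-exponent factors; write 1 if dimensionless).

m⁻¹·mol⁻²

Pa = N/m² (pressure = force per area),
    = kg·m⁻¹·s⁻².
kat = mol/s = s⁻¹·mol (catalytic activity).
So kat⁻² = s²·mol⁻².
Combining: kg⁻¹·Pa·kat⁻² = kg⁻¹ · (kg·m⁻¹·s⁻²) · (s²·mol⁻²) = m⁻¹·mol⁻².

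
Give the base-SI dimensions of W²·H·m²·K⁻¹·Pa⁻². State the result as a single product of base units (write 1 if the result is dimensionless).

W = J/s (power = energy per time),
    = kg·m²·s⁻³.
So W² = kg²·m⁴·s⁻⁶.
H = Wb/A (inductance = flux per current),
    = kg·m²·s⁻²·A⁻².
Pa = N/m² (pressure = force per area),
    = kg·m⁻¹·s⁻².
So Pa⁻² = kg⁻²·m²·s⁴.
Combining: W²·H·m²·K⁻¹·Pa⁻² = (kg²·m⁴·s⁻⁶) · (kg·m²·s⁻²·A⁻²) · m² · K⁻¹ · (kg⁻²·m²·s⁴) = kg·m¹⁰·s⁻⁴·A⁻²·K⁻¹.

kg·m¹⁰·s⁻⁴·A⁻²·K⁻¹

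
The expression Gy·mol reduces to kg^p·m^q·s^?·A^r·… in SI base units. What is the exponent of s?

-2

Gy = J/kg (absorbed dose = energy per mass),
    = m²·s⁻².
Combining: Gy·mol = (m²·s⁻²) · mol = m²·s⁻²·mol.
The exponent of s is -2.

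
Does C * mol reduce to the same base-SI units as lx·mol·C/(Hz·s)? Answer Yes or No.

Left side:
  C = A·s = s·A (charge = current × time).
  Combining: C·mol = (s·A) · mol = s·A·mol.
Right side:
  lx = lm/m² (illuminance = luminous flux per area),
      = m⁻²·cd.
  Hz = 1/s = s⁻¹ (frequency is cycles per second).
  So Hz⁻¹ = s.
  C = A·s = s·A (charge = current × time).
  Combining: lx·Hz⁻¹·mol·s⁻¹·C = (m⁻²·cd) · s · mol · s⁻¹ · (s·A) = m⁻²·s·A·mol·cd.
Left is s·A·mol; right is m⁻²·s·A·mol·cd — different.

No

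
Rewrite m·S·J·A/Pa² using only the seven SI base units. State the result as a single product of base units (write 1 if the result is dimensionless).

kg⁻²·m³·s⁵·A³

Pa = N/m² (pressure = force per area),
    = kg·m⁻¹·s⁻².
So Pa⁻² = kg⁻²·m²·s⁴.
S = 1/Ω (conductance is reciprocal resistance),
    = kg⁻¹·m⁻²·s³·A².
J = N·m (work = force × distance),
    = kg·m²·s⁻².
Combining: m·Pa⁻²·S·J·A = m · (kg⁻²·m²·s⁴) · (kg⁻¹·m⁻²·s³·A²) · (kg·m²·s⁻²) · A = kg⁻²·m³·s⁵·A³.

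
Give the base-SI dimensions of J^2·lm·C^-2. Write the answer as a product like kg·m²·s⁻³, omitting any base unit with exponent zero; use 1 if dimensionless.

J = N·m (work = force × distance),
    = kg·m²·s⁻².
So J² = kg²·m⁴·s⁻⁴.
lm = cd·sr = cd (luminous flux; sr is dimensionless).
C = A·s = s·A (charge = current × time).
So C⁻² = s⁻²·A⁻².
Combining: J²·lm·C⁻² = (kg²·m⁴·s⁻⁴) · cd · (s⁻²·A⁻²) = kg²·m⁴·s⁻⁶·A⁻²·cd.

kg²·m⁴·s⁻⁶·A⁻²·cd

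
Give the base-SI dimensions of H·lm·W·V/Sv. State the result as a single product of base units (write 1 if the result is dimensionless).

kg³·m⁴·s⁻⁶·A⁻³·cd

Sv = m²·s⁻².
So Sv⁻¹ = m⁻²·s².
H = kg·m²·s⁻²·A⁻².
lm = cd.
W = kg·m²·s⁻³.
V = kg·m²·s⁻³·A⁻¹.
Combining: Sv⁻¹·H·lm·W·V = (m⁻²·s²) · (kg·m²·s⁻²·A⁻²) · cd · (kg·m²·s⁻³) · (kg·m²·s⁻³·A⁻¹) = kg³·m⁴·s⁻⁶·A⁻³·cd.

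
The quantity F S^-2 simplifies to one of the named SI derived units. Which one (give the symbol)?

H

F = C/V (capacitance = charge per voltage),
    = A·s/(kg·m²·s⁻³·A⁻¹) (substituting C and V),
    = kg⁻¹·m⁻²·s⁴·A².
S = 1/Ω (conductance is reciprocal resistance),
    = kg⁻¹·m⁻²·s³·A².
So S⁻² = kg²·m⁴·s⁻⁶·A⁻⁴.
Combining: F·S⁻² = (kg⁻¹·m⁻²·s⁴·A²) · (kg²·m⁴·s⁻⁶·A⁻⁴) = kg·m²·s⁻²·A⁻².
kg·m²·s⁻²·A⁻² is the base-SI form of the henry.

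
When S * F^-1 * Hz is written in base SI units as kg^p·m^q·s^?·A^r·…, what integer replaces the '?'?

-2

S = 1/Ω (conductance is reciprocal resistance),
    = kg⁻¹·m⁻²·s³·A².
F = C/V (capacitance = charge per voltage),
    = A·s/(kg·m²·s⁻³·A⁻¹) (substituting C and V),
    = kg⁻¹·m⁻²·s⁴·A².
So F⁻¹ = kg·m²·s⁻⁴·A⁻².
Hz = 1/s = s⁻¹ (frequency is cycles per second).
Combining: S·F⁻¹·Hz = (kg⁻¹·m⁻²·s³·A²) · (kg·m²·s⁻⁴·A⁻²) · s⁻¹ = s⁻².
The exponent of s is -2.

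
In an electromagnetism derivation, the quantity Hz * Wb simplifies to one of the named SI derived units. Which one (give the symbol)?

V

Hz = s⁻¹.
Wb = kg·m²·s⁻²·A⁻¹.
Combining: Hz·Wb = s⁻¹ · (kg·m²·s⁻²·A⁻¹) = kg·m²·s⁻³·A⁻¹.
kg·m²·s⁻³·A⁻¹ is the base-SI form of the volt.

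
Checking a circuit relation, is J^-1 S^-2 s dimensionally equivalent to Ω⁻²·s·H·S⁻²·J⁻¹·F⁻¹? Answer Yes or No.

Yes

Left side:
  J = N·m (work = force × distance),
      = kg·m²·s⁻².
  So J⁻¹ = kg⁻¹·m⁻²·s².
  S = 1/Ω (conductance is reciprocal resistance),
      = kg⁻¹·m⁻²·s³·A².
  So S⁻² = kg²·m⁴·s⁻⁶·A⁻⁴.
  Combining: J⁻¹·S⁻²·s = (kg⁻¹·m⁻²·s²) · (kg²·m⁴·s⁻⁶·A⁻⁴) · s = kg·m²·s⁻³·A⁻⁴.
Right side:
  Ω = kg·m²·s⁻³·A⁻².
  So Ω⁻² = kg⁻²·m⁻⁴·s⁶·A⁴.
  H = kg·m²·s⁻²·A⁻².
  S = kg⁻¹·m⁻²·s³·A².
  So S⁻² = kg²·m⁴·s⁻⁶·A⁻⁴.
  J = kg·m²·s⁻².
  So J⁻¹ = kg⁻¹·m⁻²·s².
  F = kg⁻¹·m⁻²·s⁴·A².
  So F⁻¹ = kg·m²·s⁻⁴·A⁻².
  Combining: Ω⁻²·s·H·S⁻²·J⁻¹·F⁻¹ = (kg⁻²·m⁻⁴·s⁶·A⁴) · s · (kg·m²·s⁻²·A⁻²) · (kg²·m⁴·s⁻⁶·A⁻⁴) · (kg⁻¹·m⁻²·s²) · (kg·m²·s⁻⁴·A⁻²) = kg·m²·s⁻³·A⁻⁴.
Both reduce to kg·m²·s⁻³·A⁻⁴.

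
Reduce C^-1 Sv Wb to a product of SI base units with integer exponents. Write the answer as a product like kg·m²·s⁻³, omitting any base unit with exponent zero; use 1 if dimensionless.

kg·m⁴·s⁻⁵·A⁻²

C = A·s = s·A (charge = current × time).
So C⁻¹ = s⁻¹·A⁻¹.
Sv = J/kg (equivalent dose = energy per mass),
    = m²·s⁻².
Wb = V·s (flux: a volt is a weber per second),
    = kg·m²·s⁻²·A⁻¹.
Combining: C⁻¹·Sv·Wb = (s⁻¹·A⁻¹) · (m²·s⁻²) · (kg·m²·s⁻²·A⁻¹) = kg·m⁴·s⁻⁵·A⁻².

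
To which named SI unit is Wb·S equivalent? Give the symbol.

C

Wb = kg·m²·s⁻²·A⁻¹.
S = kg⁻¹·m⁻²·s³·A².
Combining: Wb·S = (kg·m²·s⁻²·A⁻¹) · (kg⁻¹·m⁻²·s³·A²) = s·A.
s·A is the base-SI form of the coulomb.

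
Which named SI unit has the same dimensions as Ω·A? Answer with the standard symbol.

Ω = kg·m²·s⁻³·A⁻².
Combining: Ω·A = (kg·m²·s⁻³·A⁻²) · A = kg·m²·s⁻³·A⁻¹.
kg·m²·s⁻³·A⁻¹ is the base-SI form of the volt.

V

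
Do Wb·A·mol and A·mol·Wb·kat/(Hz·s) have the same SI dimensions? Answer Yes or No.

Left side:
  Wb = V·s (flux: a volt is a weber per second),
      = kg·m²·s⁻²·A⁻¹.
  Combining: Wb·A·mol = (kg·m²·s⁻²·A⁻¹) · A · mol = kg·m²·s⁻²·mol.
Right side:
  Hz = 1/s = s⁻¹ (frequency is cycles per second).
  So Hz⁻¹ = s.
  Wb = V·s (flux: a volt is a weber per second),
      = kg·m²·s⁻²·A⁻¹.
  kat = mol/s = s⁻¹·mol (catalytic activity).
  Combining: A·Hz⁻¹·mol·Wb·s⁻¹·kat = A · s · mol · (kg·m²·s⁻²·A⁻¹) · s⁻¹ · (s⁻¹·mol) = kg·m²·s⁻³·mol².
Left is kg·m²·s⁻²·mol; right is kg·m²·s⁻³·mol² — different.

No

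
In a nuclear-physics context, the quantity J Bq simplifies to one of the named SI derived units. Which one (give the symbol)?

J = kg·m²·s⁻².
Bq = s⁻¹.
Combining: J·Bq = (kg·m²·s⁻²) · s⁻¹ = kg·m²·s⁻³.
kg·m²·s⁻³ is the base-SI form of the watt.

W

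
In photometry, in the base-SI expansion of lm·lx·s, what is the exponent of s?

1

lm = cd.
lx = m⁻²·cd.
Combining: lm·lx·s = cd · (m⁻²·cd) · s = m⁻²·s·cd².
The exponent of s is 1.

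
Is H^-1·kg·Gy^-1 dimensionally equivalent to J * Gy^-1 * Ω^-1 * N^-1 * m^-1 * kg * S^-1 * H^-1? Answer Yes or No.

Yes

Left side:
  H = Wb/A (inductance = flux per current),
      = kg·m²·s⁻²·A⁻².
  So H⁻¹ = kg⁻¹·m⁻²·s²·A².
  Gy = J/kg (absorbed dose = energy per mass),
      = m²·s⁻².
  So Gy⁻¹ = m⁻²·s².
  Combining: H⁻¹·kg·Gy⁻¹ = (kg⁻¹·m⁻²·s²·A²) · kg · (m⁻²·s²) = m⁻⁴·s⁴·A².
Right side:
  J = kg·m²·s⁻².
  Gy = m²·s⁻².
  So Gy⁻¹ = m⁻²·s².
  Ω = kg·m²·s⁻³·A⁻².
  So Ω⁻¹ = kg⁻¹·m⁻²·s³·A².
  N = kg·m·s⁻².
  So N⁻¹ = kg⁻¹·m⁻¹·s².
  S = kg⁻¹·m⁻²·s³·A².
  So S⁻¹ = kg·m²·s⁻³·A⁻².
  H = kg·m²·s⁻²·A⁻².
  So H⁻¹ = kg⁻¹·m⁻²·s²·A².
  Combining: J·Gy⁻¹·Ω⁻¹·N⁻¹·m⁻¹·kg·S⁻¹·H⁻¹ = (kg·m²·s⁻²) · (m⁻²·s²) · (kg⁻¹·m⁻²·s³·A²) · (kg⁻¹·m⁻¹·s²) · m⁻¹ · kg · (kg·m²·s⁻³·A⁻²) · (kg⁻¹·m⁻²·s²·A²) = m⁻⁴·s⁴·A².
Both reduce to m⁻⁴·s⁴·A².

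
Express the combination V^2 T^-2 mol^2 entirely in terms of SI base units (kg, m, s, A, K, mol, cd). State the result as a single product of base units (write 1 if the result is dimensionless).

V = kg·m²·s⁻³·A⁻¹.
So V² = kg²·m⁴·s⁻⁶·A⁻².
T = kg·s⁻²·A⁻¹.
So T⁻² = kg⁻²·s⁴·A².
Combining: V²·T⁻²·mol² = (kg²·m⁴·s⁻⁶·A⁻²) · (kg⁻²·s⁴·A²) · mol² = m⁴·s⁻²·mol².

m⁴·s⁻²·mol²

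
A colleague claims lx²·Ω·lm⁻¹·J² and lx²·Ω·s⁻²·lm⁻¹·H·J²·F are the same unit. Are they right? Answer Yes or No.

Yes

Left side:
  lx = lm/m² (illuminance = luminous flux per area),
      = m⁻²·cd.
  So lx² = m⁻⁴·cd².
  Ω = V/A (resistance = voltage per current),
      = kg·m²·s⁻³·A⁻².
  lm = cd·sr = cd (luminous flux; sr is dimensionless).
  So lm⁻¹ = cd⁻¹.
  J = N·m (work = force × distance),
      = kg·m²·s⁻².
  So J² = kg²·m⁴·s⁻⁴.
  Combining: lx²·Ω·lm⁻¹·J² = (m⁻⁴·cd²) · (kg·m²·s⁻³·A⁻²) · cd⁻¹ · (kg²·m⁴·s⁻⁴) = kg³·m²·s⁻⁷·A⁻²·cd.
Right side:
  lx = m⁻²·cd.
  So lx² = m⁻⁴·cd².
  Ω = kg·m²·s⁻³·A⁻².
  lm = cd.
  So lm⁻¹ = cd⁻¹.
  H = kg·m²·s⁻²·A⁻².
  J = kg·m²·s⁻².
  So J² = kg²·m⁴·s⁻⁴.
  F = kg⁻¹·m⁻²·s⁴·A².
  Combining: lx²·Ω·s⁻²·lm⁻¹·H·J²·F = (m⁻⁴·cd²) · (kg·m²·s⁻³·A⁻²) · s⁻² · cd⁻¹ · (kg·m²·s⁻²·A⁻²) · (kg²·m⁴·s⁻⁴) · (kg⁻¹·m⁻²·s⁴·A²) = kg³·m²·s⁻⁷·A⁻²·cd.
Both reduce to kg³·m²·s⁻⁷·A⁻²·cd.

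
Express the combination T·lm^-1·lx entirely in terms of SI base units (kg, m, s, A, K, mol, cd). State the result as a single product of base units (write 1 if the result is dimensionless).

kg·m⁻²·s⁻²·A⁻¹

T = Wb/m² (flux density = flux per area),
    = kg·s⁻²·A⁻¹.
lm = cd·sr = cd (luminous flux; sr is dimensionless).
So lm⁻¹ = cd⁻¹.
lx = lm/m² (illuminance = luminous flux per area),
    = m⁻²·cd.
Combining: T·lm⁻¹·lx = (kg·s⁻²·A⁻¹) · cd⁻¹ · (m⁻²·cd) = kg·m⁻²·s⁻²·A⁻¹.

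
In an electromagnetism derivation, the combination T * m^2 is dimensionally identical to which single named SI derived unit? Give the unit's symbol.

T = kg·s⁻²·A⁻¹.
Combining: T·m² = (kg·s⁻²·A⁻¹) · m² = kg·m²·s⁻²·A⁻¹.
kg·m²·s⁻²·A⁻¹ is the base-SI form of the weber.

Wb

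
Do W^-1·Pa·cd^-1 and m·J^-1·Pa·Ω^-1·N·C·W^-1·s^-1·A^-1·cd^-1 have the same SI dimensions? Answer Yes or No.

Left side:
  W = J/s (power = energy per time),
      = kg·m²·s⁻³.
  So W⁻¹ = kg⁻¹·m⁻²·s³.
  Pa = N/m² (pressure = force per area),
      = kg·m⁻¹·s⁻².
  Combining: W⁻¹·Pa·cd⁻¹ = (kg⁻¹·m⁻²·s³) · (kg·m⁻¹·s⁻²) · cd⁻¹ = m⁻³·s·cd⁻¹.
Right side:
  J = kg·m²·s⁻².
  So J⁻¹ = kg⁻¹·m⁻²·s².
  Pa = kg·m⁻¹·s⁻².
  Ω = kg·m²·s⁻³·A⁻².
  So Ω⁻¹ = kg⁻¹·m⁻²·s³·A².
  N = kg·m·s⁻².
  C = s·A.
  W = kg·m²·s⁻³.
  So W⁻¹ = kg⁻¹·m⁻²·s³.
  Combining: m·J⁻¹·Pa·Ω⁻¹·N·C·W⁻¹·s⁻¹·A⁻¹·cd⁻¹ = m · (kg⁻¹·m⁻²·s²) · (kg·m⁻¹·s⁻²) · (kg⁻¹·m⁻²·s³·A²) · (kg·m·s⁻²) · (s·A) · (kg⁻¹·m⁻²·s³) · s⁻¹ · A⁻¹ · cd⁻¹ = kg⁻¹·m⁻⁵·s⁴·A²·cd⁻¹.
Left is m⁻³·s·cd⁻¹; right is kg⁻¹·m⁻⁵·s⁴·A²·cd⁻¹ — different.

No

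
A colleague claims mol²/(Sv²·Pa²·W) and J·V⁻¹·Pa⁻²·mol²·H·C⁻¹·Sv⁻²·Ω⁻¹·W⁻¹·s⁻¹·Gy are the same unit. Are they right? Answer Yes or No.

Left side:
  Sv = J/kg (equivalent dose = energy per mass),
      = m²·s⁻².
  So Sv⁻² = m⁻⁴·s⁴.
  Pa = N/m² (pressure = force per area),
      = kg·m⁻¹·s⁻².
  So Pa⁻² = kg⁻²·m²·s⁴.
  W = J/s (power = energy per time),
      = kg·m²·s⁻³.
  So W⁻¹ = kg⁻¹·m⁻²·s³.
  Combining: Sv⁻²·mol²·Pa⁻²·W⁻¹ = (m⁻⁴·s⁴) · mol² · (kg⁻²·m²·s⁴) · (kg⁻¹·m⁻²·s³) = kg⁻³·m⁻⁴·s¹¹·mol².
Right side:
  J = N·m (work = force × distance),
      = kg·m²·s⁻².
  V = W/A (potential = power per current),
      = kg·m²·s⁻³·A⁻¹.
  So V⁻¹ = kg⁻¹·m⁻²·s³·A.
  Pa = N/m² (pressure = force per area),
      = kg·m⁻¹·s⁻².
  So Pa⁻² = kg⁻²·m²·s⁴.
  H = Wb/A (inductance = flux per current),
      = kg·m²·s⁻²·A⁻².
  C = A·s = s·A (charge = current × time).
  So C⁻¹ = s⁻¹·A⁻¹.
  Sv = J/kg (equivalent dose = energy per mass),
      = m²·s⁻².
  So Sv⁻² = m⁻⁴·s⁴.
  Ω = V/A (resistance = voltage per current),
      = kg·m²·s⁻³·A⁻².
  So Ω⁻¹ = kg⁻¹·m⁻²·s³·A².
  W = J/s (power = energy per time),
      = kg·m²·s⁻³.
  So W⁻¹ = kg⁻¹·m⁻²·s³.
  Gy = J/kg (absorbed dose = energy per mass),
      = m²·s⁻².
  Combining: J·V⁻¹·Pa⁻²·mol²·H·C⁻¹·Sv⁻²·Ω⁻¹·W⁻¹·s⁻¹·Gy = (kg·m²·s⁻²) · (kg⁻¹·m⁻²·s³·A) · (kg⁻²·m²·s⁴) · mol² · (kg·m²·s⁻²·A⁻²) · (s⁻¹·A⁻¹) · (m⁻⁴·s⁴) · (kg⁻¹·m⁻²·s³·A²) · (kg⁻¹·m⁻²·s³) · s⁻¹ · (m²·s⁻²) = kg⁻³·m⁻²·s⁹·mol².
Left is kg⁻³·m⁻⁴·s¹¹·mol²; right is kg⁻³·m⁻²·s⁹·mol² — different.

No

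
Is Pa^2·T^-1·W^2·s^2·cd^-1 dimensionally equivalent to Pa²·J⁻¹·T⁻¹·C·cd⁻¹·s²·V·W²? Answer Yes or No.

Left side:
  Pa = N/m² (pressure = force per area),
      = kg·m⁻¹·s⁻².
  So Pa² = kg²·m⁻²·s⁻⁴.
  T = Wb/m² (flux density = flux per area),
      = kg·s⁻²·A⁻¹.
  So T⁻¹ = kg⁻¹·s²·A.
  W = J/s (power = energy per time),
      = kg·m²·s⁻³.
  So W² = kg²·m⁴·s⁻⁶.
  Combining: Pa²·T⁻¹·W²·s²·cd⁻¹ = (kg²·m⁻²·s⁻⁴) · (kg⁻¹·s²·A) · (kg²·m⁴·s⁻⁶) · s² · cd⁻¹ = kg³·m²·s⁻⁶·A·cd⁻¹.
Right side:
  Pa = N/m² (pressure = force per area),
      = kg·m⁻¹·s⁻².
  So Pa² = kg²·m⁻²·s⁻⁴.
  J = N·m (work = force × distance),
      = kg·m²·s⁻².
  So J⁻¹ = kg⁻¹·m⁻²·s².
  T = Wb/m² (flux density = flux per area),
      = kg·s⁻²·A⁻¹.
  So T⁻¹ = kg⁻¹·s²·A.
  C = A·s = s·A (charge = current × time).
  V = W/A (potential = power per current),
      = kg·m²·s⁻³·A⁻¹.
  W = J/s (power = energy per time),
      = kg·m²·s⁻³.
  So W² = kg²·m⁴·s⁻⁶.
  Combining: Pa²·J⁻¹·T⁻¹·C·cd⁻¹·s²·V·W² = (kg²·m⁻²·s⁻⁴) · (kg⁻¹·m⁻²·s²) · (kg⁻¹·s²·A) · (s·A) · cd⁻¹ · s² · (kg·m²·s⁻³·A⁻¹) · (kg²·m⁴·s⁻⁶) = kg³·m²·s⁻⁶·A·cd⁻¹.
Both reduce to kg³·m²·s⁻⁶·A·cd⁻¹.

Yes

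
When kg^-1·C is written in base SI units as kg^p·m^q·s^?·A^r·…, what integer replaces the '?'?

C = A·s = s·A (charge = current × time).
Combining: kg⁻¹·C = kg⁻¹ · (s·A) = kg⁻¹·s·A.
The exponent of s is 1.

1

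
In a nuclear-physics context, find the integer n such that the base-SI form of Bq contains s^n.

-1

Bq = 1/s = s⁻¹ (activity is decays per second).
The exponent of s is -1.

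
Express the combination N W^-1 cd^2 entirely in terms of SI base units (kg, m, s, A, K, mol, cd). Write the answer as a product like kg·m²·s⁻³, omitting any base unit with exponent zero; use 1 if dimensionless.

N = kg·m·s⁻².
W = kg·m²·s⁻³.
So W⁻¹ = kg⁻¹·m⁻²·s³.
Combining: N·W⁻¹·cd² = (kg·m·s⁻²) · (kg⁻¹·m⁻²·s³) · cd² = m⁻¹·s·cd².

m⁻¹·s·cd²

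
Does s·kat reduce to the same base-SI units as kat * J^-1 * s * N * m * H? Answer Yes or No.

Left side:
  kat = s⁻¹·mol.
  Combining: s·kat = s · (s⁻¹·mol) = mol.
Right side:
  kat = mol/s = s⁻¹·mol (catalytic activity).
  J = N·m (work = force × distance),
      = kg·m²·s⁻².
  So J⁻¹ = kg⁻¹·m⁻²·s².
  N = kg·m/s² = kg·m·s⁻² (force = mass × acceleration).
  H = Wb/A (inductance = flux per current),
      = kg·m²·s⁻²·A⁻².
  Combining: kat·J⁻¹·s·N·m·H = (s⁻¹·mol) · (kg⁻¹·m⁻²·s²) · s · (kg·m·s⁻²) · m · (kg·m²·s⁻²·A⁻²) = kg·m²·s⁻²·A⁻²·mol.
Left is mol; right is kg·m²·s⁻²·A⁻²·mol — different.

No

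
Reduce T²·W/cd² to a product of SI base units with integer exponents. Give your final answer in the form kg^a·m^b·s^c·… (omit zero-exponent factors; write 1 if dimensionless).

T = Wb/m² (flux density = flux per area),
    = kg·s⁻²·A⁻¹.
So T² = kg²·s⁻⁴·A⁻².
W = J/s (power = energy per time),
    = kg·m²·s⁻³.
Combining: T²·W·cd⁻² = (kg²·s⁻⁴·A⁻²) · (kg·m²·s⁻³) · cd⁻² = kg³·m²·s⁻⁷·A⁻²·cd⁻².

kg³·m²·s⁻⁷·A⁻²·cd⁻²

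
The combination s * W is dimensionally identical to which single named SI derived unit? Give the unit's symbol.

W = J/s (power = energy per time),
    = kg·m²·s⁻³.
Combining: s·W = s · (kg·m²·s⁻³) = kg·m²·s⁻².
kg·m²·s⁻² is the base-SI form of the joule.

J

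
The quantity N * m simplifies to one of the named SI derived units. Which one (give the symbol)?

J

N = kg·m·s⁻².
Combining: N·m = (kg·m·s⁻²) · m = kg·m²·s⁻².
kg·m²·s⁻² is the base-SI form of the joule.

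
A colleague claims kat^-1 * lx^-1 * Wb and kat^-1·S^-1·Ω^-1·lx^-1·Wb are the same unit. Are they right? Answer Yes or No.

Yes

Left side:
  kat = mol/s = s⁻¹·mol (catalytic activity).
  So kat⁻¹ = s·mol⁻¹.
  lx = lm/m² (illuminance = luminous flux per area),
      = m⁻²·cd.
  So lx⁻¹ = m²·cd⁻¹.
  Wb = V·s (flux: a volt is a weber per second),
      = kg·m²·s⁻²·A⁻¹.
  Combining: kat⁻¹·lx⁻¹·Wb = (s·mol⁻¹) · (m²·cd⁻¹) · (kg·m²·s⁻²·A⁻¹) = kg·m⁴·s⁻¹·A⁻¹·mol⁻¹·cd⁻¹.
Right side:
  kat = mol/s = s⁻¹·mol (catalytic activity).
  So kat⁻¹ = s·mol⁻¹.
  S = 1/Ω (conductance is reciprocal resistance),
      = kg⁻¹·m⁻²·s³·A².
  So S⁻¹ = kg·m²·s⁻³·A⁻².
  Ω = V/A (resistance = voltage per current),
      = kg·m²·s⁻³·A⁻².
  So Ω⁻¹ = kg⁻¹·m⁻²·s³·A².
  lx = lm/m² (illuminance = luminous flux per area),
      = m⁻²·cd.
  So lx⁻¹ = m²·cd⁻¹.
  Wb = V·s (flux: a volt is a weber per second),
      = kg·m²·s⁻²·A⁻¹.
  Combining: kat⁻¹·S⁻¹·Ω⁻¹·lx⁻¹·Wb = (s·mol⁻¹) · (kg·m²·s⁻³·A⁻²) · (kg⁻¹·m⁻²·s³·A²) · (m²·cd⁻¹) · (kg·m²·s⁻²·A⁻¹) = kg·m⁴·s⁻¹·A⁻¹·mol⁻¹·cd⁻¹.
Both reduce to kg·m⁴·s⁻¹·A⁻¹·mol⁻¹·cd⁻¹.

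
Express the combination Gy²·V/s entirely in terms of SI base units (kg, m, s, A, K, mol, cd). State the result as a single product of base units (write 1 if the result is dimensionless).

Gy = m²·s⁻².
So Gy² = m⁴·s⁻⁴.
V = kg·m²·s⁻³·A⁻¹.
Combining: Gy²·s⁻¹·V = (m⁴·s⁻⁴) · s⁻¹ · (kg·m²·s⁻³·A⁻¹) = kg·m⁶·s⁻⁸·A⁻¹.

kg·m⁶·s⁻⁸·A⁻¹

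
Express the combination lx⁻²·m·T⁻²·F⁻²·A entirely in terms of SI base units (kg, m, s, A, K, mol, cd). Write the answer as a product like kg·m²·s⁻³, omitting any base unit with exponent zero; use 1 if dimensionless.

m⁹·s⁻⁴·A⁻¹·cd⁻²

lx = lm/m² (illuminance = luminous flux per area),
    = m⁻²·cd.
So lx⁻² = m⁴·cd⁻².
T = Wb/m² (flux density = flux per area),
    = kg·s⁻²·A⁻¹.
So T⁻² = kg⁻²·s⁴·A².
F = C/V (capacitance = charge per voltage),
    = A·s/(kg·m²·s⁻³·A⁻¹) (substituting C and V),
    = kg⁻¹·m⁻²·s⁴·A².
So F⁻² = kg²·m⁴·s⁻⁸·A⁻⁴.
Combining: lx⁻²·m·T⁻²·F⁻²·A = (m⁴·cd⁻²) · m · (kg⁻²·s⁴·A²) · (kg²·m⁴·s⁻⁸·A⁻⁴) · A = m⁹·s⁻⁴·A⁻¹·cd⁻².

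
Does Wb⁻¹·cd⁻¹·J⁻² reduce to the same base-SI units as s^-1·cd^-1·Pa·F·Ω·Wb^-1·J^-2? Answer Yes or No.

Left side:
  Wb = V·s (flux: a volt is a weber per second),
      = kg·m²·s⁻²·A⁻¹.
  So Wb⁻¹ = kg⁻¹·m⁻²·s²·A.
  J = N·m (work = force × distance),
      = kg·m²·s⁻².
  So J⁻² = kg⁻²·m⁻⁴·s⁴.
  Combining: Wb⁻¹·cd⁻¹·J⁻² = (kg⁻¹·m⁻²·s²·A) · cd⁻¹ · (kg⁻²·m⁻⁴·s⁴) = kg⁻³·m⁻⁶·s⁶·A·cd⁻¹.
Right side:
  Pa = kg·m⁻¹·s⁻².
  F = kg⁻¹·m⁻²·s⁴·A².
  Ω = kg·m²·s⁻³·A⁻².
  Wb = kg·m²·s⁻²·A⁻¹.
  So Wb⁻¹ = kg⁻¹·m⁻²·s²·A.
  J = kg·m²·s⁻².
  So J⁻² = kg⁻²·m⁻⁴·s⁴.
  Combining: s⁻¹·cd⁻¹·Pa·F·Ω·Wb⁻¹·J⁻² = s⁻¹ · cd⁻¹ · (kg·m⁻¹·s⁻²) · (kg⁻¹·m⁻²·s⁴·A²) · (kg·m²·s⁻³·A⁻²) · (kg⁻¹·m⁻²·s²·A) · (kg⁻²·m⁻⁴·s⁴) = kg⁻²·m⁻⁷·s⁴·A·cd⁻¹.
Left is kg⁻³·m⁻⁶·s⁶·A·cd⁻¹; right is kg⁻²·m⁻⁷·s⁴·A·cd⁻¹ — different.

No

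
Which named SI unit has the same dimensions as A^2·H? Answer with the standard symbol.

J

H = kg·m²·s⁻²·A⁻².
Combining: A²·H = A² · (kg·m²·s⁻²·A⁻²) = kg·m²·s⁻².
kg·m²·s⁻² is the base-SI form of the joule.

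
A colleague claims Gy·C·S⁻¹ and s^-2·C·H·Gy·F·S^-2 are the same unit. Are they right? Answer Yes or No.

No

Left side:
  Gy = J/kg (absorbed dose = energy per mass),
      = m²·s⁻².
  C = A·s = s·A (charge = current × time).
  S = 1/Ω (conductance is reciprocal resistance),
      = kg⁻¹·m⁻²·s³·A².
  So S⁻¹ = kg·m²·s⁻³·A⁻².
  Combining: Gy·C·S⁻¹ = (m²·s⁻²) · (s·A) · (kg·m²·s⁻³·A⁻²) = kg·m⁴·s⁻⁴·A⁻¹.
Right side:
  C = s·A.
  H = kg·m²·s⁻²·A⁻².
  Gy = m²·s⁻².
  F = kg⁻¹·m⁻²·s⁴·A².
  S = kg⁻¹·m⁻²·s³·A².
  So S⁻² = kg²·m⁴·s⁻⁶·A⁻⁴.
  Combining: s⁻²·C·H·Gy·F·S⁻² = s⁻² · (s·A) · (kg·m²·s⁻²·A⁻²) · (m²·s⁻²) · (kg⁻¹·m⁻²·s⁴·A²) · (kg²·m⁴·s⁻⁶·A⁻⁴) = kg²·m⁶·s⁻⁷·A⁻³.
Left is kg·m⁴·s⁻⁴·A⁻¹; right is kg²·m⁶·s⁻⁷·A⁻³ — different.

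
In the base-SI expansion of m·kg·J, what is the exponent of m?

3

J = N·m (work = force × distance),
    = kg·m²·s⁻².
Combining: m·kg·J = m · kg · (kg·m²·s⁻²) = kg²·m³·s⁻².
The exponent of m is 3.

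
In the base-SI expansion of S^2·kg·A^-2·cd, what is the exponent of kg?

-1

S = 1/Ω (conductance is reciprocal resistance),
    = kg⁻¹·m⁻²·s³·A².
So S² = kg⁻²·m⁻⁴·s⁶·A⁴.
Combining: S²·kg·A⁻²·cd = (kg⁻²·m⁻⁴·s⁶·A⁴) · kg · A⁻² · cd = kg⁻¹·m⁻⁴·s⁶·A²·cd.
The exponent of kg is -1.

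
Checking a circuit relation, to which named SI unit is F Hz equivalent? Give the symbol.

F = kg⁻¹·m⁻²·s⁴·A².
Hz = s⁻¹.
Combining: F·Hz = (kg⁻¹·m⁻²·s⁴·A²) · s⁻¹ = kg⁻¹·m⁻²·s³·A².
kg⁻¹·m⁻²·s³·A² is the base-SI form of the siemens.

S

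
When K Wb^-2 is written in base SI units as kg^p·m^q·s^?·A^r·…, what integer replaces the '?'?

Wb = V·s (flux: a volt is a weber per second),
    = kg·m²·s⁻²·A⁻¹.
So Wb⁻² = kg⁻²·m⁻⁴·s⁴·A².
Combining: K·Wb⁻² = K · (kg⁻²·m⁻⁴·s⁴·A²) = kg⁻²·m⁻⁴·s⁴·A²·K.
The exponent of s is 4.

4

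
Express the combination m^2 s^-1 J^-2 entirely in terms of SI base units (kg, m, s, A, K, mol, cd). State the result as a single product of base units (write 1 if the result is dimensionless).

kg⁻²·m⁻²·s³

J = N·m (work = force × distance),
    = kg·m²·s⁻².
So J⁻² = kg⁻²·m⁻⁴·s⁴.
Combining: m²·s⁻¹·J⁻² = m² · s⁻¹ · (kg⁻²·m⁻⁴·s⁴) = kg⁻²·m⁻²·s³.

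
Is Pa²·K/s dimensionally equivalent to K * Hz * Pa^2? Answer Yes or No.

Left side:
  Pa = kg·m⁻¹·s⁻².
  So Pa² = kg²·m⁻²·s⁻⁴.
  Combining: Pa²·s⁻¹·K = (kg²·m⁻²·s⁻⁴) · s⁻¹ · K = kg²·m⁻²·s⁻⁵·K.
Right side:
  Hz = 1/s = s⁻¹ (frequency is cycles per second).
  Pa = N/m² (pressure = force per area),
      = kg·m⁻¹·s⁻².
  So Pa² = kg²·m⁻²·s⁻⁴.
  Combining: K·Hz·Pa² = K · s⁻¹ · (kg²·m⁻²·s⁻⁴) = kg²·m⁻²·s⁻⁵·K.
Both reduce to kg²·m⁻²·s⁻⁵·K.

Yes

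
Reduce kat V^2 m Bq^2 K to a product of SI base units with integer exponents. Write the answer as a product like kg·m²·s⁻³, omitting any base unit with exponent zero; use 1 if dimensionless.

kat = mol/s = s⁻¹·mol (catalytic activity).
V = W/A (potential = power per current),
    = kg·m²·s⁻³·A⁻¹.
So V² = kg²·m⁴·s⁻⁶·A⁻².
Bq = 1/s = s⁻¹ (activity is decays per second).
So Bq² = s⁻².
Combining: kat·V²·m·Bq²·K = (s⁻¹·mol) · (kg²·m⁴·s⁻⁶·A⁻²) · m · s⁻² · K = kg²·m⁵·s⁻⁹·A⁻²·K·mol.

kg²·m⁵·s⁻⁹·A⁻²·K·mol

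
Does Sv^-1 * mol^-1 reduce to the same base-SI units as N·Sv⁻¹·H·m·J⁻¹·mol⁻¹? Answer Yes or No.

No

Left side:
  Sv = J/kg (equivalent dose = energy per mass),
      = m²·s⁻².
  So Sv⁻¹ = m⁻²·s².
  Combining: Sv⁻¹·mol⁻¹ = (m⁻²·s²) · mol⁻¹ = m⁻²·s²·mol⁻¹.
Right side:
  N = kg·m·s⁻².
  Sv = m²·s⁻².
  So Sv⁻¹ = m⁻²·s².
  H = kg·m²·s⁻²·A⁻².
  J = kg·m²·s⁻².
  So J⁻¹ = kg⁻¹·m⁻²·s².
  Combining: N·Sv⁻¹·H·m·J⁻¹·mol⁻¹ = (kg·m·s⁻²) · (m⁻²·s²) · (kg·m²·s⁻²·A⁻²) · m · (kg⁻¹·m⁻²·s²) · mol⁻¹ = kg·A⁻²·mol⁻¹.
Left is m⁻²·s²·mol⁻¹; right is kg·A⁻²·mol⁻¹ — different.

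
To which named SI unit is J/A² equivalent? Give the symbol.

H

J = kg·m²·s⁻².
Combining: A⁻²·J = A⁻² · (kg·m²·s⁻²) = kg·m²·s⁻²·A⁻².
kg·m²·s⁻²·A⁻² is the base-SI form of the henry.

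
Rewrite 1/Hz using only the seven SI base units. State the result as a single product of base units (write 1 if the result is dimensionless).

Hz = s⁻¹.
So Hz⁻¹ = s.

s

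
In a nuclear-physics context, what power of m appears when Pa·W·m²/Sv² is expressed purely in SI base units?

-1

Sv = m²·s⁻².
So Sv⁻² = m⁻⁴·s⁴.
Pa = kg·m⁻¹·s⁻².
W = kg·m²·s⁻³.
Combining: Sv⁻²·Pa·W·m² = (m⁻⁴·s⁴) · (kg·m⁻¹·s⁻²) · (kg·m²·s⁻³) · m² = kg²·m⁻¹·s⁻¹.
The exponent of m is -1.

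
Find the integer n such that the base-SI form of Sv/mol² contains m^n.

Sv = J/kg (equivalent dose = energy per mass),
    = m²·s⁻².
Combining: Sv·mol⁻² = (m²·s⁻²) · mol⁻² = m²·s⁻²·mol⁻².
The exponent of m is 2.

2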